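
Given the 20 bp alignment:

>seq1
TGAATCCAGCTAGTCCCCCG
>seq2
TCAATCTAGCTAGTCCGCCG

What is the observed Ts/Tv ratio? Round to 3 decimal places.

0.500

Transitions are A↔G and C↔T; transversions are all other mismatches.
Transitions: 1. Transversions: 2.
R = 1/2 = 0.500.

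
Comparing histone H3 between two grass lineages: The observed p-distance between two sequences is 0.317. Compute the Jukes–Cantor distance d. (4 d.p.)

0.4120

d = −(3/4) ln(1 − 4p/3) = −0.75 ln(1 − 0.422667) = −0.75 ln(0.577333)
  = −0.75 × (-0.549336) = 0.412002 substitutions/site.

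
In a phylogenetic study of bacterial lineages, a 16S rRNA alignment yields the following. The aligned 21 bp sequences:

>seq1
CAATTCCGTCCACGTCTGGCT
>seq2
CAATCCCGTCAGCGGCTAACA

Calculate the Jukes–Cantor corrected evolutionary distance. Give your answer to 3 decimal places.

0.441

The sequences differ at 7 of 21 sites (5, 11, 12, 15, 18, 19, 21), so p = 7/21 ≈ 0.333333.
d = −(3/4) ln(1 − 4p/3) = −0.75 ln(1 − 0.444444) = −0.75 ln(0.555556)
  = −0.75 × (-0.587786) = 0.440840 substitutions/site.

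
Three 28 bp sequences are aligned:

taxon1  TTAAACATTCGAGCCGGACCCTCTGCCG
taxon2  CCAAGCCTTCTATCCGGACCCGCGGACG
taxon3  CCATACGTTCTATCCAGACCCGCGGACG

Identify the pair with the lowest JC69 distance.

taxon2 and taxon3

taxon1–taxon2: 9/28 differ, p = 0.321, d = 0.420.
taxon1–taxon3: 10/28 differ, p = 0.357, d = 0.485.
taxon2–taxon3: 4/28 differ, p = 0.143, d = 0.158.
The smallest distance is between taxon2 and taxon3.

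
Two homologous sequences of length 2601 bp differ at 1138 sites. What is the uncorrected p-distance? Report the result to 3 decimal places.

0.438

p = 1138/2601 = 0.437524… ≈ 0.438 (to 3 d.p.).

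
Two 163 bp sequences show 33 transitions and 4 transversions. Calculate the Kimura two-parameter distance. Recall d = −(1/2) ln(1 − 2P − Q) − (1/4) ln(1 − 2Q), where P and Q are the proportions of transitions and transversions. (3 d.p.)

P = 33/163 ≈ 0.202454 and Q = 4/163 ≈ 0.02454.
Under the Kimura two-parameter model, d = −½ ln(1 − 2P − Q) − ¼ ln(1 − 2Q).
1 − 2P − Q = 0.570552, giving −½ ln(0.570552) = 0.280575.
1 − 2Q = 0.95092, giving −¼ ln(0.95092) = 0.012581.
d = 0.280575 + 0.012581 = 0.293156.

0.293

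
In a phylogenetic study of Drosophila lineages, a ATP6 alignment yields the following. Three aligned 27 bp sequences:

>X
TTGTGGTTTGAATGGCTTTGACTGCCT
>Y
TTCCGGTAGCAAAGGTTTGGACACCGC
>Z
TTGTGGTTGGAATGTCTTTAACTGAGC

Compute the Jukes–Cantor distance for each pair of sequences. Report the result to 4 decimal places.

d(X,Y) = 0.6735, d(X,Z) = 0.2635, d(Y,Z) = 0.6735

X–Y: 12/27 sites differ → p ≈ 0.444444, d = −0.75 ln(1 − 0.592592) = 0.673455 ≈ 0.6735.
X–Z: 6/27 sites differ → p ≈ 0.222222, d = −0.75 ln(1 − 0.296296) = 0.263548 ≈ 0.2635.
Y–Z: 12/27 sites differ → p ≈ 0.444444, d = −0.75 ln(1 − 0.592592) = 0.673455 ≈ 0.6735.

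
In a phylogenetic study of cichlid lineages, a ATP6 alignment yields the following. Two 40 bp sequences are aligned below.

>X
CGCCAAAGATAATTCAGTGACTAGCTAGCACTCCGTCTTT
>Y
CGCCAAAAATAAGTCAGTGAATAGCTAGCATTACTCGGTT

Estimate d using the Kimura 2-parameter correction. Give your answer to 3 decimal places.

Of 40 sites, 3 differences are transitions and 6 are transversions, so P = 3/40 = 0.075 and Q = 6/40 = 0.15.
Under the Kimura two-parameter model, d = −½ ln(1 − 2P − Q) − ¼ ln(1 − 2Q).
1 − 2P − Q = 0.7, giving −½ ln(0.7) = 0.178337.
1 − 2Q = 0.7, giving −¼ ln(0.7) = 0.089169.
d = 0.178337 + 0.089169 = 0.267506.

0.268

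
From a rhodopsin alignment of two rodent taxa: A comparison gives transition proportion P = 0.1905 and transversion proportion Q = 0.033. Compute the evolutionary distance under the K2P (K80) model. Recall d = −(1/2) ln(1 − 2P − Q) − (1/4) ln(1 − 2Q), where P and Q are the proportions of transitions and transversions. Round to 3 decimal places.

Under the Kimura two-parameter model, d = −½ ln(1 − 2P − Q) − ¼ ln(1 − 2Q).
1 − 2P − Q = 0.586, giving −½ ln(0.586) = 0.267218.
1 − 2Q = 0.934, giving −¼ ln(0.934) = 0.017070.
d = 0.267218 + 0.017070 = 0.284288.

0.284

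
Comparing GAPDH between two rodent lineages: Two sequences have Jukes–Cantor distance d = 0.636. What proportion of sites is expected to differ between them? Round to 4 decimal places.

0.4288

p = (3/4)(1 − e^(−4d/3)) = 0.75 × (1 − e^(-0.848)) = 0.75 × (1 − 0.428271) = 0.428797.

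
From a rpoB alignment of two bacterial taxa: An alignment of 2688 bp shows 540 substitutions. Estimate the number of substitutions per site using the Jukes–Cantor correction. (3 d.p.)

0.234

p = 540/2688 ≈ 0.200893.
d = −(3/4) ln(1 − 4p/3) = −0.75 ln(1 − 0.267857) = −0.75 ln(0.732143)
  = −0.75 × (-0.311779) = 0.233834 substitutions/site.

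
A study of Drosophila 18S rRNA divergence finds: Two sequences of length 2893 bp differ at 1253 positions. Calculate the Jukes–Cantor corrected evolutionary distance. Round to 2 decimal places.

p = 1253/2893 ≈ 0.433114.
d = −(3/4) ln(1 − 4p/3) = −0.75 ln(1 − 0.577485) = −0.75 ln(0.422515)
  = −0.75 × (-0.861530) = 0.646148 substitutions/site.

0.65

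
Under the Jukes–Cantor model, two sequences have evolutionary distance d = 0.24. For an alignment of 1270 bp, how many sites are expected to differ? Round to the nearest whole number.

261

Invert JC69: p = (3/4)(1 − e^(−4d/3)) = 0.75 × (1 − e^(-0.32)) = 0.75 × (1 − 0.726149) = 0.205388.
Expected differing sites = pL ≈ 0.205388 × 1270 = 260.84276 ≈ 261.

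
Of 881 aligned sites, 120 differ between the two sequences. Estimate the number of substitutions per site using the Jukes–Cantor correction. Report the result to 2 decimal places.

0.15

p = 120/881 ≈ 0.136209.
d = −(3/4) ln(1 − 4p/3) = −0.75 ln(1 − 0.181612) = −0.75 ln(0.818388)
  = −0.75 × (-0.200419) = 0.150314 substitutions/site.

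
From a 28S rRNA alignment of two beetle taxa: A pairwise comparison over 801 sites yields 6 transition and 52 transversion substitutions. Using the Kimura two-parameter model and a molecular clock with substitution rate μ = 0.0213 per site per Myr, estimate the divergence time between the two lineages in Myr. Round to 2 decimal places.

1.79

P = 6/801 ≈ 0.007491 and Q = 52/801 ≈ 0.064919.
Under the Kimura two-parameter model, d = −½ ln(1 − 2P − Q) − ¼ ln(1 − 2Q).
1 − 2P − Q = 0.920099, giving −½ ln(0.920099) = 0.041637.
1 − 2Q = 0.870162, giving −¼ ln(0.870162) = 0.034769.
d = 0.041637 + 0.034769 = 0.076406.
Under a molecular clock d = 2μt, so t = d/(2μ) = 0.076406 / (2 × 0.0213) = 1.79 Myr.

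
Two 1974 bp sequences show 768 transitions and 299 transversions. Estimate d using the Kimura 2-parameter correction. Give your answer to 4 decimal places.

1.4169

P = 768/1974 ≈ 0.389058 and Q = 299/1974 ≈ 0.151469.
Under the Kimura two-parameter model, d = −½ ln(1 − 2P − Q) − ¼ ln(1 − 2Q).
1 − 2P − Q = 0.070415, giving −½ ln(0.070415) = 1.326674.
1 − 2Q = 0.697062, giving −¼ ln(0.697062) = 0.090220.
d = 1.326674 + 0.090220 = 1.416894.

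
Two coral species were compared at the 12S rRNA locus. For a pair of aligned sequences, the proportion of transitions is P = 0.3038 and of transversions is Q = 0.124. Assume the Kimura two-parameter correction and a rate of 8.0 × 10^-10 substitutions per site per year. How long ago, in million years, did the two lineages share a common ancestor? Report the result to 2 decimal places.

Under the Kimura two-parameter model, d = −½ ln(1 − 2P − Q) − ¼ ln(1 − 2Q).
1 − 2P − Q = 0.2684, giving −½ ln(0.2684) = 0.657638.
1 − 2Q = 0.752, giving −¼ ln(0.752) = 0.071255.
d = 0.657638 + 0.071255 = 0.728893.
Under a molecular clock d = 2μt, so t = d/(2μ) = 0.728893 / (2 × 8.0 × 10^-10) = 455.56 million years.

455.56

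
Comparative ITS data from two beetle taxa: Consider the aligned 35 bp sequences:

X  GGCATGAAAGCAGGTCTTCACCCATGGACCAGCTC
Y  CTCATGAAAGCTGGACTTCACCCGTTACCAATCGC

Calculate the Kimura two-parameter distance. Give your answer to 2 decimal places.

0.41

Of 35 sites, 2 differences are transitions and 9 are transversions, so P = 2/35 ≈ 0.057143 and Q = 9/35 ≈ 0.257143.
Under the Kimura two-parameter model, d = −½ ln(1 − 2P − Q) − ¼ ln(1 − 2Q).
1 − 2P − Q = 0.628571, giving −½ ln(0.628571) = 0.232153.
1 − 2Q = 0.485714, giving −¼ ln(0.485714) = 0.180534.
d = 0.232153 + 0.180534 = 0.412687.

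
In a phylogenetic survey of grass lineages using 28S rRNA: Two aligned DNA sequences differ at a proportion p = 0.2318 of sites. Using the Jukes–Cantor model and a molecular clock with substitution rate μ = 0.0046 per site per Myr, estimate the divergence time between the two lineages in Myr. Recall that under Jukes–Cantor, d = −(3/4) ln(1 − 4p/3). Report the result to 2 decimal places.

d = −(3/4) ln(1 − 4p/3) = −0.75 ln(1 − 0.309067) = −0.75 ln(0.690933)
  = −0.75 × (-0.369712) = 0.277284 substitutions/site.
Under a molecular clock d = 2μt, so t = d/(2μ) = 0.277284 / (2 × 0.0046) = 30.14 Myr.

30.14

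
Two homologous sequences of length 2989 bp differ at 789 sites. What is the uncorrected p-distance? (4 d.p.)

0.2640

p = 789/2989 = 0.263967… ≈ 0.2640 (to 4 d.p.).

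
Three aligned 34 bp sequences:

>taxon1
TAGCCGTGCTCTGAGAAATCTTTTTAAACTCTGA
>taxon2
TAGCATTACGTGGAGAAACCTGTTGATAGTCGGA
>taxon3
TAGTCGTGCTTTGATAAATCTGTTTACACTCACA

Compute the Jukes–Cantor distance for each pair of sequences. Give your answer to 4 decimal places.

taxon1–taxon2: 12/34 sites differ → p ≈ 0.352941, d = −0.75 ln(1 − 0.470588) = 0.476991 ≈ 0.4770.
taxon1–taxon3: 7/34 sites differ → p ≈ 0.205882, d = −0.75 ln(1 − 0.274509) = 0.240680 ≈ 0.2407.
taxon2–taxon3: 13/34 sites differ → p ≈ 0.382353, d = −0.75 ln(1 − 0.509804) = 0.534712 ≈ 0.5347.

d(taxon1,taxon2) = 0.4770, d(taxon1,taxon3) = 0.2407, d(taxon2,taxon3) = 0.5347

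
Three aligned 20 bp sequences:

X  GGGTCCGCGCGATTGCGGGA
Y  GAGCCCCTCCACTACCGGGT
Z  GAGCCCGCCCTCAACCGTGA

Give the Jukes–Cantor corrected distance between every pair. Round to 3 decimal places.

X–Y: 10/20 sites differ → p = 0.5, d = −0.75 ln(1 − 0.666667) = 0.823960 ≈ 0.824.
X–Z: 9/20 sites differ → p = 0.45, d = −0.75 ln(1 − 0.6) = 0.687218 ≈ 0.687.
Y–Z: 6/20 sites differ → p = 0.3, d = −0.75 ln(1 − 0.4) = 0.383119 ≈ 0.383.

d(X,Y) = 0.824, d(X,Z) = 0.687, d(Y,Z) = 0.383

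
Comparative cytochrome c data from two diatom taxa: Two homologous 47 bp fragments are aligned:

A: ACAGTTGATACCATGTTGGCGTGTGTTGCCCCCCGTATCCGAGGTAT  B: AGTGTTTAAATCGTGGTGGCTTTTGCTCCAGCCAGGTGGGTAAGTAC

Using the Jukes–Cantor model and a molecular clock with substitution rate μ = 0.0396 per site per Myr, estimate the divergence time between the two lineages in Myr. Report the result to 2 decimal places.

The sequences differ at 22 of 47 sites, so p = 22/47 ≈ 0.468085.
d = −(3/4) ln(1 − 4p/3) = −0.75 ln(1 − 0.624113) = −0.75 ln(0.375887)
  = −0.75 × (-0.978467) = 0.733850 substitutions/site.
Under a molecular clock d = 2μt, so t = d/(2μ) = 0.733850 / (2 × 0.0396) = 9.27 Myr.

9.27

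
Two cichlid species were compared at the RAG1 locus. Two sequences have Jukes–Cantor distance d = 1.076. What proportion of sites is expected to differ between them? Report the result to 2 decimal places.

p = (3/4)(1 − e^(−4d/3)) = 0.75 × (1 − e^(-1.434667)) = 0.75 × (1 − 0.238195) = 0.571354.

0.57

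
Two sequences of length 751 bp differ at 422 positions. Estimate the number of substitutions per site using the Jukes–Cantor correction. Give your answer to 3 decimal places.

1.037

p = 422/751 ≈ 0.561917.
d = −(3/4) ln(1 − 4p/3) = −0.75 ln(1 − 0.749223) = −0.75 ln(0.250777)
  = −0.75 × (-1.383191) = 1.037393 substitutions/site.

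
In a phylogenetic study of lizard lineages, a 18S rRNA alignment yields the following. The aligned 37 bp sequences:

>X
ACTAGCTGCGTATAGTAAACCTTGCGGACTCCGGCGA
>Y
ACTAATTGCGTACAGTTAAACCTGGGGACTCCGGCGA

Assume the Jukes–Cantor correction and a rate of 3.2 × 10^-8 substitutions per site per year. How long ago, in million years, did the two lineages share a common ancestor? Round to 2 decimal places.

The sequences differ at 7 of 37 sites (5, 6, 13, 17, 20, 22, 25), so p = 7/37 ≈ 0.189189.
d = −(3/4) ln(1 − 4p/3) = −0.75 ln(1 − 0.252252) = −0.75 ln(0.747748)
  = −0.75 × (-0.290689) = 0.218017 substitutions/site.
Under a molecular clock d = 2μt, so t = d/(2μ) = 0.218017 / (2 × 3.2 × 10^-8) = 3.41 million years.

3.41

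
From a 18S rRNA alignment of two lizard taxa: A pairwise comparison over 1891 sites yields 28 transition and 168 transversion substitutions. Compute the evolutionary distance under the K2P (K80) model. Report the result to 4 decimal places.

P = 28/1891 ≈ 0.014807 and Q = 168/1891 ≈ 0.088842.
Under the Kimura two-parameter model, d = −½ ln(1 − 2P − Q) − ¼ ln(1 − 2Q).
1 − 2P − Q = 0.881544, giving −½ ln(0.881544) = 0.063040.
1 − 2Q = 0.822316, giving −¼ ln(0.822316) = 0.048908.
d = 0.063040 + 0.048908 = 0.111948.

0.1119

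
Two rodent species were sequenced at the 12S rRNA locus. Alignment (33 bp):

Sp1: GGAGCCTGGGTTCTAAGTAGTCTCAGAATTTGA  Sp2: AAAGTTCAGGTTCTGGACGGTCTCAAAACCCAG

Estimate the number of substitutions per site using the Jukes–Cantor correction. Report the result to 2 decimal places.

0.87

The sequences differ at 17 of 33 sites, so p = 17/33 ≈ 0.515152.
d = −(3/4) ln(1 − 4p/3) = −0.75 ln(1 − 0.686869) = −0.75 ln(0.313131)
  = −0.75 × (-1.161134) = 0.870851 substitutions/site.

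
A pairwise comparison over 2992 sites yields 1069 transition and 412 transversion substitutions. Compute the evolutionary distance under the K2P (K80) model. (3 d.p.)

1.037

P = 1069/2992 ≈ 0.357286 and Q = 412/2992 ≈ 0.137701.
Under the Kimura two-parameter model, d = −½ ln(1 − 2P − Q) − ¼ ln(1 − 2Q).
1 − 2P − Q = 0.147727, giving −½ ln(0.147727) = 0.956195.
1 − 2Q = 0.724598, giving −¼ ln(0.724598) = 0.080535.
d = 0.956195 + 0.080535 = 1.036730.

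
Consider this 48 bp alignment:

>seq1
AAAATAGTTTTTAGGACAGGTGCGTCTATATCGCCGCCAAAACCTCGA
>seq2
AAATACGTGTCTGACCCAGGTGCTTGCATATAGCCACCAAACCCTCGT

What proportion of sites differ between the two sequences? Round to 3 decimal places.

The sequences differ at 16 of 48 positions.
p = 16/48 = 0.333333… ≈ 0.333 (to 3 d.p.).

0.333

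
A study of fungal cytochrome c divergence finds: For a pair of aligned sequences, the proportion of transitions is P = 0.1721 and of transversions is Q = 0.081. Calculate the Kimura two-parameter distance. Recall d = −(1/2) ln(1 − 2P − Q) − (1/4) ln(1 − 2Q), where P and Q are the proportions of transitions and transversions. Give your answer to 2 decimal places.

Under the Kimura two-parameter model, d = −½ ln(1 − 2P − Q) − ¼ ln(1 − 2Q).
1 − 2P − Q = 0.5748, giving −½ ln(0.5748) = 0.276867.
1 − 2Q = 0.838, giving −¼ ln(0.838) = 0.044184.
d = 0.276867 + 0.044184 = 0.321051.

0.32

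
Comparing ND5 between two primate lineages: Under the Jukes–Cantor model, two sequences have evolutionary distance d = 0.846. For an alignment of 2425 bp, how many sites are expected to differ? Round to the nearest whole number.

1230

Invert JC69: p = (3/4)(1 − e^(−4d/3)) = 0.75 × (1 − e^(-1.128)) = 0.75 × (1 − 0.323680) = 0.507240.
Expected differing sites = pL ≈ 0.507240 × 2425 = 1230.057 ≈ 1230.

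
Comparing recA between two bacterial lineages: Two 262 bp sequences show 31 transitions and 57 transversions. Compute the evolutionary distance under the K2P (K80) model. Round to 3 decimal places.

0.446

P = 31/262 ≈ 0.118321 and Q = 57/262 ≈ 0.217557.
Under the Kimura two-parameter model, d = −½ ln(1 − 2P − Q) − ¼ ln(1 − 2Q).
1 − 2P − Q = 0.545801, giving −½ ln(0.545801) = 0.302750.
1 − 2Q = 0.564886, giving −¼ ln(0.564886) = 0.142783.
d = 0.302750 + 0.142783 = 0.445533.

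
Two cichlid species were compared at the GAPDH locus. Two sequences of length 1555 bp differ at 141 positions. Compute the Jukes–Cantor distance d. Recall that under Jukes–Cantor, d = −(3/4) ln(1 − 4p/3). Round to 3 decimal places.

p = 141/1555 ≈ 0.090675.
d = −(3/4) ln(1 − 4p/3) = −0.75 ln(1 − 0.1209) = −0.75 ln(0.8791)
  = −0.75 × (-0.128857) = 0.096643 substitutions/site.

0.097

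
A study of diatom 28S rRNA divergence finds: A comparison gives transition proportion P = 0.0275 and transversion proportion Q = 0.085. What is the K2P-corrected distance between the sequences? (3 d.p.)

0.122

Under the Kimura two-parameter model, d = −½ ln(1 − 2P − Q) − ¼ ln(1 − 2Q).
1 − 2P − Q = 0.86, giving −½ ln(0.86) = 0.075411.
1 − 2Q = 0.83, giving −¼ ln(0.83) = 0.046582.
d = 0.075411 + 0.046582 = 0.121993.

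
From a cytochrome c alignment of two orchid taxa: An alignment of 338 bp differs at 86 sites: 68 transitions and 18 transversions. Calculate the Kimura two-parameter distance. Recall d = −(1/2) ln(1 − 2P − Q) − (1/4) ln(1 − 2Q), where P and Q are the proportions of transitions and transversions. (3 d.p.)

P = 68/338 ≈ 0.201183 and Q = 18/338 ≈ 0.053254.
Under the Kimura two-parameter model, d = −½ ln(1 − 2P − Q) − ¼ ln(1 − 2Q).
1 − 2P − Q = 0.54438, giving −½ ln(0.54438) = 0.304054.
1 − 2Q = 0.893492, giving −¼ ln(0.893492) = 0.028154.
d = 0.304054 + 0.028154 = 0.332208.

0.332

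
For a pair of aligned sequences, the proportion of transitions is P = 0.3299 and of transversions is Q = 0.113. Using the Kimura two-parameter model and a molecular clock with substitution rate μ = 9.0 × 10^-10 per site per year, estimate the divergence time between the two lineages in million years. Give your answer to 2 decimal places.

447.23

Under the Kimura two-parameter model, d = −½ ln(1 − 2P − Q) − ¼ ln(1 − 2Q).
1 − 2P − Q = 0.2272, giving −½ ln(0.2272) = 0.740962.
1 − 2Q = 0.774, giving −¼ ln(0.774) = 0.064046.
d = 0.740962 + 0.064046 = 0.805008.
Under a molecular clock d = 2μt, so t = d/(2μ) = 0.805008 / (2 × 9.0 × 10^-10) = 447.23 million years.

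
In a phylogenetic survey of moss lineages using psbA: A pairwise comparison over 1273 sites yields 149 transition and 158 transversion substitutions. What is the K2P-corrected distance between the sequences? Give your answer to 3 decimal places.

P = 149/1273 ≈ 0.117046 and Q = 158/1273 ≈ 0.124116.
Under the Kimura two-parameter model, d = −½ ln(1 − 2P − Q) − ¼ ln(1 − 2Q).
1 − 2P − Q = 0.641792, giving −½ ln(0.641792) = 0.221746.
1 − 2Q = 0.751768, giving −¼ ln(0.751768) = 0.071332.
d = 0.221746 + 0.071332 = 0.293078.

0.293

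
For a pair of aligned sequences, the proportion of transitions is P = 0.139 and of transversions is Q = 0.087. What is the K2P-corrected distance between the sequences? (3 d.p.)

Under the Kimura two-parameter model, d = −½ ln(1 − 2P − Q) − ¼ ln(1 − 2Q).
1 − 2P − Q = 0.635, giving −½ ln(0.635) = 0.227065.
1 − 2Q = 0.826, giving −¼ ln(0.826) = 0.047790.
d = 0.227065 + 0.047790 = 0.274855.

0.275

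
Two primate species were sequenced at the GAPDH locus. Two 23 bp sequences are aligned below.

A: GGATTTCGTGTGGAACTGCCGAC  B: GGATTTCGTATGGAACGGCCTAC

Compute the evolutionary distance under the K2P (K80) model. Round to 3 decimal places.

Of 23 sites, 1 differences are transitions and 2 are transversions, so P = 1/23 ≈ 0.043478 and Q = 2/23 ≈ 0.086957.
Under the Kimura two-parameter model, d = −½ ln(1 − 2P − Q) − ¼ ln(1 − 2Q).
1 − 2P − Q = 0.826087, giving −½ ln(0.826087) = 0.095528.
1 − 2Q = 0.826086, giving −¼ ln(0.826086) = 0.047764.
d = 0.095528 + 0.047764 = 0.143292.

0.143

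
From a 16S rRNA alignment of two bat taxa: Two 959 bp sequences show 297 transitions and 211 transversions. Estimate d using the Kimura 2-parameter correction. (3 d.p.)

1.059

P = 297/959 ≈ 0.309698 and Q = 211/959 ≈ 0.220021.
Under the Kimura two-parameter model, d = −½ ln(1 − 2P − Q) − ¼ ln(1 − 2Q).
1 − 2P − Q = 0.160583, giving −½ ln(0.160583) = 0.914472.
1 − 2Q = 0.559958, giving −¼ ln(0.559958) = 0.144973.
d = 0.914472 + 0.144973 = 1.059445.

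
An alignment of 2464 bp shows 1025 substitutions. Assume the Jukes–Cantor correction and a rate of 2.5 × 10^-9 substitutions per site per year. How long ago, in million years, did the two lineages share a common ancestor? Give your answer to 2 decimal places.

p = 1025/2464 ≈ 0.41599.
d = −(3/4) ln(1 − 4p/3) = −0.75 ln(1 − 0.554653) = −0.75 ln(0.445347)
  = −0.75 × (-0.808902) = 0.606677 substitutions/site.
Under a molecular clock d = 2μt, so t = d/(2μ) = 0.606677 / (2 × 2.5 × 10^-9) = 121.34 million years.

121.34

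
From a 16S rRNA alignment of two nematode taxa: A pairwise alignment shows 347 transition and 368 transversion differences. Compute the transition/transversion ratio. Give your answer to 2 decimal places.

0.94

R = 347/368 = 0.942934… ≈ 0.94 (to 2 d.p.).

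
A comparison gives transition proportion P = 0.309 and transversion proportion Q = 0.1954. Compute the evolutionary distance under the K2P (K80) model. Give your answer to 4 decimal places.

Under the Kimura two-parameter model, d = −½ ln(1 − 2P − Q) − ¼ ln(1 − 2Q).
1 − 2P − Q = 0.1866, giving −½ ln(0.1866) = 0.839394.
1 − 2Q = 0.6092, giving −¼ ln(0.6092) = 0.123902.
d = 0.839394 + 0.123902 = 0.963296.

0.9633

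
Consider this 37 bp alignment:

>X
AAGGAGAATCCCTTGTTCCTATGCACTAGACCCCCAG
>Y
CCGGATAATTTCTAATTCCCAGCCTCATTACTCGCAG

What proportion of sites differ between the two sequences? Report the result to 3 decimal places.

The sequences differ at 16 of 37 positions.
p = 16/37 = 0.432432… ≈ 0.432 (to 3 d.p.).

0.432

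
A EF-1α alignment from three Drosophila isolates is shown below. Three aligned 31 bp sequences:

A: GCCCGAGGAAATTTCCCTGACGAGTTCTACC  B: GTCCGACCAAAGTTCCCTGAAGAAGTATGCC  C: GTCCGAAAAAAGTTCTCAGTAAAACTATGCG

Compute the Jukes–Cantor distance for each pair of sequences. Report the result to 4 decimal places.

d(A,B) = 0.3672, d(A,C) = 0.6913, d(B,C) = 0.3163

A–B: 9/31 sites differ → p ≈ 0.290323, d = −0.75 ln(1 − 0.387097) = 0.367161 ≈ 0.3672.
A–C: 14/31 sites differ → p ≈ 0.451613, d = −0.75 ln(1 − 0.602151) = 0.691262 ≈ 0.6913.
B–C: 8/31 sites differ → p ≈ 0.258065, d = −0.75 ln(1 − 0.344087) = 0.316295 ≈ 0.3163.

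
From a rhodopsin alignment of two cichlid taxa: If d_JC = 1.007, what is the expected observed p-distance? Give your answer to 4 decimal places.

0.5541

p = (3/4)(1 − e^(−4d/3)) = 0.75 × (1 − e^(-1.342667)) = 0.75 × (1 − 0.261148) = 0.554139.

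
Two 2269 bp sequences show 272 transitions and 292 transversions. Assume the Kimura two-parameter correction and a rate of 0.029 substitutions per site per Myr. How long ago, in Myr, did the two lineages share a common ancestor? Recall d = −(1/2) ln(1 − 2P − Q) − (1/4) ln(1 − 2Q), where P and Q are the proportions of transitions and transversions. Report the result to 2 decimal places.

P = 272/2269 ≈ 0.119877 and Q = 292/2269 ≈ 0.128691.
Under the Kimura two-parameter model, d = −½ ln(1 − 2P − Q) − ¼ ln(1 − 2Q).
1 − 2P − Q = 0.631555, giving −½ ln(0.631555) = 0.229785.
1 − 2Q = 0.742618, giving −¼ ln(0.742618) = 0.074393.
d = 0.229785 + 0.074393 = 0.304178.
Under a molecular clock d = 2μt, so t = d/(2μ) = 0.304178 / (2 × 0.029) = 5.24 Myr.

5.24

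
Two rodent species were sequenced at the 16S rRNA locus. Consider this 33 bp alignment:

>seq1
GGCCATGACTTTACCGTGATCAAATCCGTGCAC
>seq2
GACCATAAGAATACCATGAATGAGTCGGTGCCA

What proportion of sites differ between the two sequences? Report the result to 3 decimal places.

The sequences differ at 13 of 33 positions.
p = 13/33 = 0.393939… ≈ 0.394 (to 3 d.p.).

0.394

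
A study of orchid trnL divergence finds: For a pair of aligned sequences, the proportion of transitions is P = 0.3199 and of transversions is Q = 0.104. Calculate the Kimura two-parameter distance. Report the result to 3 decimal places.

Under the Kimura two-parameter model, d = −½ ln(1 − 2P − Q) − ¼ ln(1 − 2Q).
1 − 2P − Q = 0.2562, giving −½ ln(0.2562) = 0.680898.
1 − 2Q = 0.792, giving −¼ ln(0.792) = 0.058298.
d = 0.680898 + 0.058298 = 0.739196.

0.739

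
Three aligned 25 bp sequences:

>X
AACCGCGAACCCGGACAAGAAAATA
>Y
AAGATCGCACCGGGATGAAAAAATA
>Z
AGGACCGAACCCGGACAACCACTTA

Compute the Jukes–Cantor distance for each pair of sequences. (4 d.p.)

d(X,Y) = 0.4172, d(X,Z) = 0.4172, d(Y,Z) = 0.5716

X–Y: 8/25 sites differ → p = 0.32, d = −0.75 ln(1 − 0.426667) = 0.417216 ≈ 0.4172.
X–Z: 8/25 sites differ → p = 0.32, d = −0.75 ln(1 − 0.426667) = 0.417216 ≈ 0.4172.
Y–Z: 10/25 sites differ → p = 0.4, d = −0.75 ln(1 − 0.533333) = 0.571605 ≈ 0.5716.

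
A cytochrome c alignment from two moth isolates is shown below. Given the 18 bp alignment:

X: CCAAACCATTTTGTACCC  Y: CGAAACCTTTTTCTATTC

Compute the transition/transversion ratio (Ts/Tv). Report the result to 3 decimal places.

0.667

Transitions are A↔G and C↔T; transversions are all other mismatches.
Transitions: 2. Transversions: 3.
R = 2/3 = 0.666666… ≈ 0.667 (to 3 d.p.).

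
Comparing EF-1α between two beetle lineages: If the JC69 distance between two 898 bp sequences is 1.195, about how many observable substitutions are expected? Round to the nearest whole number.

537

Invert JC69: p = (3/4)(1 − e^(−4d/3)) = 0.75 × (1 − e^(-1.593333)) = 0.75 × (1 − 0.203247) = 0.597565.
Expected differing sites = pL ≈ 0.597565 × 898 = 536.61337 ≈ 537.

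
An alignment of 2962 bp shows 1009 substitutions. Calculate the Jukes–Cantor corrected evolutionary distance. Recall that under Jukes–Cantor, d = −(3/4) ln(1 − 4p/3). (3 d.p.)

0.454

p = 1009/2962 ≈ 0.340648.
d = −(3/4) ln(1 − 4p/3) = −0.75 ln(1 − 0.454197) = −0.75 ln(0.545803)
  = −0.75 × (-0.605497) = 0.454123 substitutions/site.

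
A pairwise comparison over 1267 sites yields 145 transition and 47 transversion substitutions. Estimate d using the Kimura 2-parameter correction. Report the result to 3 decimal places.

0.174

P = 145/1267 ≈ 0.114444 and Q = 47/1267 ≈ 0.037096.
Under the Kimura two-parameter model, d = −½ ln(1 − 2P − Q) − ¼ ln(1 − 2Q).
1 − 2P − Q = 0.734016, giving −½ ln(0.734016) = 0.154612.
1 − 2Q = 0.925808, giving −¼ ln(0.925808) = 0.019272.
d = 0.154612 + 0.019272 = 0.173884.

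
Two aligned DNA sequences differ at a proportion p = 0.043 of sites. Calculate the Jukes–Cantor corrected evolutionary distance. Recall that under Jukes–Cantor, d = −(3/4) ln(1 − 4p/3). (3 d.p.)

0.044

d = −(3/4) ln(1 − 4p/3) = −0.75 ln(1 − 0.057333) = −0.75 ln(0.942667)
  = −0.75 × (-0.059042) = 0.044282 substitutions/site.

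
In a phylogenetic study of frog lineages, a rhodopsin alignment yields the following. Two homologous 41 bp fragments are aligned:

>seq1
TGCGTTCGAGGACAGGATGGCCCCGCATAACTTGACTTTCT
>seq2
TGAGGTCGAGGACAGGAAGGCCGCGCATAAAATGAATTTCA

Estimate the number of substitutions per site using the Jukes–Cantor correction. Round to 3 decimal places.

The sequences differ at 8 of 41 sites (3, 5, 18, 23, 31, 32, 36, 41), so p = 8/41 ≈ 0.195122.
d = −(3/4) ln(1 − 4p/3) = −0.75 ln(1 − 0.260163) = −0.75 ln(0.739837)
  = −0.75 × (-0.301325) = 0.225994 substitutions/site.

0.226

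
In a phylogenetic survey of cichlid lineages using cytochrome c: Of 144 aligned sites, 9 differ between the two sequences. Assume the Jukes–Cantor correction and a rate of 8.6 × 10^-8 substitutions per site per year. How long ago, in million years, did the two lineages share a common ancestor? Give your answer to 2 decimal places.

p = 9/144 = 0.0625.
d = −(3/4) ln(1 − 4p/3) = −0.75 ln(1 − 0.083333) = −0.75 ln(0.916667)
  = −0.75 × (-0.087011) = 0.065258 substitutions/site.
Under a molecular clock d = 2μt, so t = d/(2μ) = 0.065258 / (2 × 8.6 × 10^-8) = 0.38 million years.

0.38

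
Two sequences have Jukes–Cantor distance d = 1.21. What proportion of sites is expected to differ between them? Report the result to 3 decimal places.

p = (3/4)(1 − e^(−4d/3)) = 0.75 × (1 − e^(-1.613333)) = 0.75 × (1 − 0.199222) = 0.600584.

0.601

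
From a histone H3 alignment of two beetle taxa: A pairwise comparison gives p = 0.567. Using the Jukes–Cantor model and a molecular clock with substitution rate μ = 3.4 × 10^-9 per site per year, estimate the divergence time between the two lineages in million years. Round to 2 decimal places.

155.58

d = −(3/4) ln(1 − 4p/3) = −0.75 ln(1 − 0.756) = −0.75 ln(0.244)
  = −0.75 × (-1.410587) = 1.057940 substitutions/site.
Under a molecular clock d = 2μt, so t = d/(2μ) = 1.057940 / (2 × 3.4 × 10^-9) = 155.58 million years.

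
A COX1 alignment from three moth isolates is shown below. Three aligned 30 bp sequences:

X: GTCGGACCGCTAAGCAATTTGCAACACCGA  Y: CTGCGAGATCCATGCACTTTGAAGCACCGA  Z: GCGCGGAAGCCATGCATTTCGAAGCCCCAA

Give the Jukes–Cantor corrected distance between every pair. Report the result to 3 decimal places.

X–Y: 11/30 sites differ → p ≈ 0.366667, d = −0.75 ln(1 − 0.488889) = 0.503376 ≈ 0.503.
X–Z: 14/30 sites differ → p ≈ 0.466667, d = −0.75 ln(1 − 0.622223) = 0.730088 ≈ 0.730.
Y–Z: 9/30 sites differ → p = 0.3, d = −0.75 ln(1 − 0.4) = 0.383119 ≈ 0.383.

d(X,Y) = 0.503, d(X,Z) = 0.730, d(Y,Z) = 0.383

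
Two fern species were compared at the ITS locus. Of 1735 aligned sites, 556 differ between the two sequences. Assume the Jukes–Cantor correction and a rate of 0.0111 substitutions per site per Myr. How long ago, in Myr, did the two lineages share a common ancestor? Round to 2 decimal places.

18.83

p = 556/1735 ≈ 0.320461.
d = −(3/4) ln(1 − 4p/3) = −0.75 ln(1 − 0.427281) = −0.75 ln(0.572719)
  = −0.75 × (-0.557360) = 0.418020 substitutions/site.
Under a molecular clock d = 2μt, so t = d/(2μ) = 0.418020 / (2 × 0.0111) = 18.83 Myr.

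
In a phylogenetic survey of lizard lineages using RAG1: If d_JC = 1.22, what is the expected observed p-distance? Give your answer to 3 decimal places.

0.603

p = (3/4)(1 − e^(−4d/3)) = 0.75 × (1 − e^(-1.626667)) = 0.75 × (1 − 0.196584) = 0.602562.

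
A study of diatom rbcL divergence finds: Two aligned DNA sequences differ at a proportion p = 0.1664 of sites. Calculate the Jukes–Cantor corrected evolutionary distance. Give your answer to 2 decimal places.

d = −(3/4) ln(1 − 4p/3) = −0.75 ln(1 − 0.221867) = −0.75 ln(0.778133)
  = −0.75 × (-0.250858) = 0.188144 substitutions/site.

0.19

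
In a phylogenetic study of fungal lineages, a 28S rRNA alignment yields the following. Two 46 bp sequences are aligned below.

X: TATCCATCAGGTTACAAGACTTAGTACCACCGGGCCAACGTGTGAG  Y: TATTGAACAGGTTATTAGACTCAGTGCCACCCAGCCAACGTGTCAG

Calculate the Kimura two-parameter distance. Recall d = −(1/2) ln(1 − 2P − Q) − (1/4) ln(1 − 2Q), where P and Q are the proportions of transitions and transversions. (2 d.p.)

0.26

Of 46 sites, 5 differences are transitions and 5 are transversions, so P = 5/46 ≈ 0.108696 and Q = 5/46 ≈ 0.108696.
Under the Kimura two-parameter model, d = −½ ln(1 − 2P − Q) − ¼ ln(1 − 2Q).
1 − 2P − Q = 0.673912, giving −½ ln(0.673912) = 0.197328.
1 − 2Q = 0.782608, giving −¼ ln(0.782608) = 0.061281.
d = 0.197328 + 0.061281 = 0.258609.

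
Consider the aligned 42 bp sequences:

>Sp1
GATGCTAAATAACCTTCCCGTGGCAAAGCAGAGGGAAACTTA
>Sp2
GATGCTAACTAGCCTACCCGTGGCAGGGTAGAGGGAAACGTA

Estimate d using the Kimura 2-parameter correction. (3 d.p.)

Of 42 sites, 4 differences are transitions and 3 are transversions, so P = 4/42 ≈ 0.095238 and Q = 3/42 ≈ 0.071429.
Under the Kimura two-parameter model, d = −½ ln(1 − 2P − Q) − ¼ ln(1 − 2Q).
1 − 2P − Q = 0.738095, giving −½ ln(0.738095) = 0.151841.
1 − 2Q = 0.857142, giving −¼ ln(0.857142) = 0.038538.
d = 0.151841 + 0.038538 = 0.190379.

0.190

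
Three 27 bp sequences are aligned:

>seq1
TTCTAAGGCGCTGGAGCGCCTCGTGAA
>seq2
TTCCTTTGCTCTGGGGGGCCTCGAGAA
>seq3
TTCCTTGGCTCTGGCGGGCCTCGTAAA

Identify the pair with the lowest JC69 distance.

seq2 and seq3

seq1–seq2: 8/27 differ, p = 0.296, d = 0.377.
seq1–seq3: 7/27 differ, p = 0.259, d = 0.318.
seq2–seq3: 4/27 differ, p = 0.148, d = 0.165.
The smallest distance is between seq2 and seq3.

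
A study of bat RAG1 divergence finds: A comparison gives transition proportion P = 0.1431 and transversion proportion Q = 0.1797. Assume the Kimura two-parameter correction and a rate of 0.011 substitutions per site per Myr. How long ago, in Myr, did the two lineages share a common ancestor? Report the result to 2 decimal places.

Under the Kimura two-parameter model, d = −½ ln(1 − 2P − Q) − ¼ ln(1 − 2Q).
1 − 2P − Q = 0.5341, giving −½ ln(0.5341) = 0.313586.
1 − 2Q = 0.6406, giving −¼ ln(0.6406) = 0.111338.
d = 0.313586 + 0.111338 = 0.424924.
Under a molecular clock d = 2μt, so t = d/(2μ) = 0.424924 / (2 × 0.011) = 19.31 Myr.

19.31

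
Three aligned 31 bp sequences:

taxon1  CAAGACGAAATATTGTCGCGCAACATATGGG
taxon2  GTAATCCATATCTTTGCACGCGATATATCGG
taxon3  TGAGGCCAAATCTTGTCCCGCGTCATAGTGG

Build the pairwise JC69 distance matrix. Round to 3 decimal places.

taxon1–taxon2: 13/31 sites differ → p ≈ 0.419355, d = −0.75 ln(1 − 0.55914) = 0.614271 ≈ 0.614.
taxon1–taxon3: 10/31 sites differ → p ≈ 0.322581, d = −0.75 ln(1 − 0.430108) = 0.421731 ≈ 0.422.
taxon2–taxon3: 12/31 sites differ → p ≈ 0.387097, d = −0.75 ln(1 − 0.516129) = 0.544453 ≈ 0.544.

d(taxon1,taxon2) = 0.614, d(taxon1,taxon3) = 0.422, d(taxon2,taxon3) = 0.544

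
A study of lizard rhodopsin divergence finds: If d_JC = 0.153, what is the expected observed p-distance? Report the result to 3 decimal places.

0.138

p = (3/4)(1 − e^(−4d/3)) = 0.75 × (1 − e^(-0.204)) = 0.75 × (1 − 0.815462) = 0.138404.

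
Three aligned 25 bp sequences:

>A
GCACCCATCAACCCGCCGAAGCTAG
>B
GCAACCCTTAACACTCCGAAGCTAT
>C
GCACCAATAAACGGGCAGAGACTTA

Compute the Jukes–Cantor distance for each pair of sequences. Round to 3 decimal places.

d(A,B) = 0.289, d(A,C) = 0.490, d(B,C) = 0.766

A–B: 6/25 sites differ → p = 0.24, d = −0.75 ln(1 − 0.32) = 0.289247 ≈ 0.289.
A–C: 9/25 sites differ → p = 0.36, d = −0.75 ln(1 − 0.48) = 0.490445 ≈ 0.490.
B–C: 12/25 sites differ → p = 0.48, d = −0.75 ln(1 − 0.64) = 0.766238 ≈ 0.766.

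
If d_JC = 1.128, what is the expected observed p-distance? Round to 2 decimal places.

0.58

p = (3/4)(1 − e^(−4d/3)) = 0.75 × (1 − e^(-1.504)) = 0.75 × (1 − 0.222239) = 0.583321.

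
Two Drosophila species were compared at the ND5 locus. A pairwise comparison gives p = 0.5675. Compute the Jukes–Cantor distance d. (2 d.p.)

1.06

d = −(3/4) ln(1 − 4p/3) = −0.75 ln(1 − 0.756667) = −0.75 ln(0.243333)
  = −0.75 × (-1.413324) = 1.059993 substitutions/site.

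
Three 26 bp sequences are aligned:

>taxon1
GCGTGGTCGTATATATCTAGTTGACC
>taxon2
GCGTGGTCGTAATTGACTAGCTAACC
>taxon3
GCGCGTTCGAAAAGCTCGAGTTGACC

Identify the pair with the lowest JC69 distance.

taxon1–taxon2: 6/26 differ, p = 0.231, d = 0.276.
taxon1–taxon3: 7/26 differ, p = 0.269, d = 0.334.
taxon2–taxon3: 10/26 differ, p = 0.385, d = 0.539.
The smallest distance is between taxon1 and taxon2.

taxon1 and taxon2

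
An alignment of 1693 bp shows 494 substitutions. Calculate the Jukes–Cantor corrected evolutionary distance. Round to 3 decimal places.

0.370

p = 494/1693 ≈ 0.29179.
d = −(3/4) ln(1 − 4p/3) = −0.75 ln(1 − 0.389053) = −0.75 ln(0.610947)
  = −0.75 × (-0.492745) = 0.369559 substitutions/site.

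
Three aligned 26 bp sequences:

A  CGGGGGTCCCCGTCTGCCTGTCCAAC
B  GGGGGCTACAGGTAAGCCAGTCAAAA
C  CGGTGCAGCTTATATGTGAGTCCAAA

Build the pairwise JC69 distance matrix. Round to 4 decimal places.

A–B: 10/26 sites differ → p ≈ 0.384615, d = −0.75 ln(1 − 0.51282) = 0.539341 ≈ 0.5393.
A–C: 12/26 sites differ → p ≈ 0.461538, d = −0.75 ln(1 − 0.615384) = 0.716632 ≈ 0.7166.
B–C: 11/26 sites differ → p ≈ 0.423077, d = −0.75 ln(1 − 0.564103) = 0.622762 ≈ 0.6228.

d(A,B) = 0.5393, d(A,C) = 0.7166, d(B,C) = 0.6228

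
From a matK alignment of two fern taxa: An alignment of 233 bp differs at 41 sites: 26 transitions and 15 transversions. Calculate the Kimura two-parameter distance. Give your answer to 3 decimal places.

P = 26/233 ≈ 0.111588 and Q = 15/233 ≈ 0.064378.
Under the Kimura two-parameter model, d = −½ ln(1 − 2P − Q) − ¼ ln(1 − 2Q).
1 − 2P − Q = 0.712446, giving −½ ln(0.712446) = 0.169526.
1 − 2Q = 0.871244, giving −¼ ln(0.871244) = 0.034458.
d = 0.169526 + 0.034458 = 0.203984.

0.204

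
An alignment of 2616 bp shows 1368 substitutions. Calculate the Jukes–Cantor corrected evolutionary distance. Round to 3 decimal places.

0.896

p = 1368/2616 ≈ 0.522936.
d = −(3/4) ln(1 − 4p/3) = −0.75 ln(1 − 0.697248) = −0.75 ln(0.302752)
  = −0.75 × (-1.194841) = 0.896131 substitutions/site.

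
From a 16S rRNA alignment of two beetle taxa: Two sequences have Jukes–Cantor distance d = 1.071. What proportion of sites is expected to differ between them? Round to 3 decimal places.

0.570

p = (3/4)(1 − e^(−4d/3)) = 0.75 × (1 − e^(-1.428)) = 0.75 × (1 − 0.239788) = 0.570159.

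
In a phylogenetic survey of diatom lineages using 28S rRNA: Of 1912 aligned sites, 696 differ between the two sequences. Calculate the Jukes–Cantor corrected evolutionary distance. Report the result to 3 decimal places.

p = 696/1912 ≈ 0.364017.
d = −(3/4) ln(1 − 4p/3) = −0.75 ln(1 − 0.485356) = −0.75 ln(0.514644)
  = −0.75 × (-0.664280) = 0.498210 substitutions/site.

0.498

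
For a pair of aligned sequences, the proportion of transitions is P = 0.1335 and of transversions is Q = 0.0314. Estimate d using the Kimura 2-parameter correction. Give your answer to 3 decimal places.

Under the Kimura two-parameter model, d = −½ ln(1 − 2P − Q) − ¼ ln(1 − 2Q).
1 − 2P − Q = 0.7016, giving −½ ln(0.7016) = 0.177196.
1 − 2Q = 0.9372, giving −¼ ln(0.9372) = 0.016215.
d = 0.177196 + 0.016215 = 0.193411.

0.193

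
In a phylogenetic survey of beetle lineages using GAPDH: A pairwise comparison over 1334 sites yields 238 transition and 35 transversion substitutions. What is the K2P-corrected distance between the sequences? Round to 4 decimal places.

P = 238/1334 ≈ 0.178411 and Q = 35/1334 ≈ 0.026237.
Under the Kimura two-parameter model, d = −½ ln(1 − 2P − Q) − ¼ ln(1 − 2Q).
1 − 2P − Q = 0.616941, giving −½ ln(0.616941) = 0.241491.
1 − 2Q = 0.947526, giving −¼ ln(0.947526) = 0.013475.
d = 0.241491 + 0.013475 = 0.254966.

0.2550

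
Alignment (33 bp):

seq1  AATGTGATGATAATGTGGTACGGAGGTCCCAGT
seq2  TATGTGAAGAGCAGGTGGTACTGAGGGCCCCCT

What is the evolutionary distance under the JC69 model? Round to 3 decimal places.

The sequences differ at 9 of 33 sites (1, 8, 11, 12, 14, 22, 27, 31, 32), so p = 9/33 ≈ 0.272727.
d = −(3/4) ln(1 − 4p/3) = −0.75 ln(1 − 0.363636) = −0.75 ln(0.636364)
  = −0.75 × (-0.451985) = 0.338989 substitutions/site.

0.339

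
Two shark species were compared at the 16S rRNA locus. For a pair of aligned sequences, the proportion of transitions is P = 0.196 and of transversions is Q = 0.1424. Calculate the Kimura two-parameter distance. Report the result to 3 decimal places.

Under the Kimura two-parameter model, d = −½ ln(1 − 2P − Q) − ¼ ln(1 − 2Q).
1 − 2P − Q = 0.4656, giving −½ ln(0.4656) = 0.382214.
1 − 2Q = 0.7152, giving −¼ ln(0.7152) = 0.083798.
d = 0.382214 + 0.083798 = 0.466012.

0.466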